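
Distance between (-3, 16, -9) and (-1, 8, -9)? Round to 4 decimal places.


d = sqrt((-1--3)^2 + (8-16)^2 + (-9--9)^2) = 8.2462

8.2462


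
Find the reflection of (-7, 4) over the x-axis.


Reflection across x-axis: (x, y) -> (x, -y)
(-7, 4) -> (-7, -4)

(-7, -4)


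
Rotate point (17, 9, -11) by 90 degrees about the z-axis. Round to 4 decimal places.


x' = 17*cos(90) - 9*sin(90) = -9
y' = 17*sin(90) + 9*cos(90) = 17
z' = -11

(-9, 17, -11)


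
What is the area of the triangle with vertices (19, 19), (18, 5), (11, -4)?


Area = |x1(y2-y3) + x2(y3-y1) + x3(y1-y2)| / 2
= |19*(5--4) + 18*(-4-19) + 11*(19-5)| / 2
= 44.5

44.5


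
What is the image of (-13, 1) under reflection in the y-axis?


Reflection across y-axis: (x, y) -> (-x, y)
(-13, 1) -> (13, 1)

(13, 1)


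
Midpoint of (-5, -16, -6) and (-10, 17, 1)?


Midpoint = ((-5+-10)/2, (-16+17)/2, (-6+1)/2) = (-7.5, 0.5, -2.5)

(-7.5, 0.5, -2.5)


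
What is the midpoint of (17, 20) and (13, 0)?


Midpoint = ((17+13)/2, (20+0)/2) = (15, 10)

(15, 10)


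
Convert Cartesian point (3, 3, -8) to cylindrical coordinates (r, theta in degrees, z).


r = sqrt(3^2 + 3^2) = 4.2426
theta = atan2(3, 3) = 45 deg
z = -8

r = 4.2426, theta = 45 deg, z = -8


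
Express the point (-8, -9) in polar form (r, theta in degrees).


r = sqrt((-8)^2 + (-9)^2) = 12.0416
theta = atan2(-9, -8) = 228.3665 degrees

r = 12.0416, theta = 228.3665 degrees


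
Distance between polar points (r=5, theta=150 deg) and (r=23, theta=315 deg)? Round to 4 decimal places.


d = sqrt(r1^2 + r2^2 - 2*r1*r2*cos(t2-t1))
d = sqrt(5^2 + 23^2 - 2*5*23*cos(315-150)) = 27.8597

27.8597


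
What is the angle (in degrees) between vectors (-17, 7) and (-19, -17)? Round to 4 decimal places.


dot = -17*-19 + 7*-17 = 204
|u| = 18.3848, |v| = 25.4951
cos(angle) = 0.4352
angle = 64.2003 degrees

64.2003 degrees


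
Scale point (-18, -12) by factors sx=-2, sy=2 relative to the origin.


Scaling: (x*sx, y*sy) = (-18*-2, -12*2) = (36, -24)

(36, -24)


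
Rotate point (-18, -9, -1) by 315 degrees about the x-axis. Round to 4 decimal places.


x' = -18
y' = -9*cos(315) - -1*sin(315) = -7.0711
z' = -9*sin(315) + -1*cos(315) = 5.6569

(-18, -7.0711, 5.6569)


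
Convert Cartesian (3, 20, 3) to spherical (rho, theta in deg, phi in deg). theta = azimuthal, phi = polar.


rho = sqrt(3^2 + 20^2 + 3^2) = 20.445
theta = atan2(20, 3) = 81.4692 deg
phi = acos(3/20.445) = 81.5622 deg

rho = 20.445, theta = 81.4692 deg, phi = 81.5622 deg


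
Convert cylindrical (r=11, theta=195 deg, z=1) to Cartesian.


x = 11 * cos(195) = -10.6252
y = 11 * sin(195) = -2.847
z = 1

(-10.6252, -2.847, 1)


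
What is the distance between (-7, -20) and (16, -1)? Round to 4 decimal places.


d = sqrt((16--7)^2 + (-1--20)^2) = 29.8329

29.8329


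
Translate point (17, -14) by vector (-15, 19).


Translation: (x+dx, y+dy) = (17+-15, -14+19) = (2, 5)

(2, 5)


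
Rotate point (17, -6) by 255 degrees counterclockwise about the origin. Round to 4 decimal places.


x' = 17*cos(255) - -6*sin(255) = -10.1955
y' = 17*sin(255) + -6*cos(255) = -14.8678

(-10.1955, -14.8678)


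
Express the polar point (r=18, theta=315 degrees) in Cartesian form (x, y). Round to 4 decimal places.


x = 18 * cos(315) = 12.7279
y = 18 * sin(315) = -12.7279

(12.7279, -12.7279)


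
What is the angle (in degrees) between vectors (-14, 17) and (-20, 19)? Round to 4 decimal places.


dot = -14*-20 + 17*19 = 603
|u| = 22.0227, |v| = 27.5862
cos(angle) = 0.9926
angle = 6.9963 degrees

6.9963 degrees


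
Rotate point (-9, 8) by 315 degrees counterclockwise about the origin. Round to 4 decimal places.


x' = -9*cos(315) - 8*sin(315) = -0.7071
y' = -9*sin(315) + 8*cos(315) = 12.0208

(-0.7071, 12.0208)


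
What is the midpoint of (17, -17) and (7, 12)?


Midpoint = ((17+7)/2, (-17+12)/2) = (12, -2.5)

(12, -2.5)


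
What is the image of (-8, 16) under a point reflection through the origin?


Reflection through origin: (x, y) -> (-x, -y)
(-8, 16) -> (8, -16)

(8, -16)


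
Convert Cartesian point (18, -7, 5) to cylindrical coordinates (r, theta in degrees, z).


r = sqrt(18^2 + (-7)^2) = 19.3132
theta = atan2(-7, 18) = 338.7495 deg
z = 5

r = 19.3132, theta = 338.7495 deg, z = 5


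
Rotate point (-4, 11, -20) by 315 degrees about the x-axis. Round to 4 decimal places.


x' = -4
y' = 11*cos(315) - -20*sin(315) = -6.364
z' = 11*sin(315) + -20*cos(315) = -21.9203

(-4, -6.364, -21.9203)


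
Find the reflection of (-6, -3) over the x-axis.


Reflection across x-axis: (x, y) -> (x, -y)
(-6, -3) -> (-6, 3)

(-6, 3)


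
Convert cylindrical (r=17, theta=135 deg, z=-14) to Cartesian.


x = 17 * cos(135) = -12.0208
y = 17 * sin(135) = 12.0208
z = -14

(-12.0208, 12.0208, -14)


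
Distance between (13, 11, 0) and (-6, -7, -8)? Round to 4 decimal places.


d = sqrt((-6-13)^2 + (-7-11)^2 + (-8-0)^2) = 27.3679

27.3679


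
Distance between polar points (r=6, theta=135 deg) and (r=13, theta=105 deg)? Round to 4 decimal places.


d = sqrt(r1^2 + r2^2 - 2*r1*r2*cos(t2-t1))
d = sqrt(6^2 + 13^2 - 2*6*13*cos(105-135)) = 8.3606

8.3606


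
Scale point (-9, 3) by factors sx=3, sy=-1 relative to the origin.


Scaling: (x*sx, y*sy) = (-9*3, 3*-1) = (-27, -3)

(-27, -3)


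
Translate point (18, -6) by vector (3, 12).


Translation: (x+dx, y+dy) = (18+3, -6+12) = (21, 6)

(21, 6)


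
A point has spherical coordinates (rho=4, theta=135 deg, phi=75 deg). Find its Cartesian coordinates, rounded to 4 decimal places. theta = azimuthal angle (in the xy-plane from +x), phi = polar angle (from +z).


x = 4 * sin(75) * cos(135) = -2.7321
y = 4 * sin(75) * sin(135) = 2.7321
z = 4 * cos(75) = 1.0353

(-2.7321, 2.7321, 1.0353)


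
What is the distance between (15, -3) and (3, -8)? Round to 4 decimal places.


d = sqrt((3-15)^2 + (-8--3)^2) = 13

13


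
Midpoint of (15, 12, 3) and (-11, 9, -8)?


Midpoint = ((15+-11)/2, (12+9)/2, (3+-8)/2) = (2, 10.5, -2.5)

(2, 10.5, -2.5)


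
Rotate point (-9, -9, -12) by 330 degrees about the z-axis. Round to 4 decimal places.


x' = -9*cos(330) - -9*sin(330) = -12.2942
y' = -9*sin(330) + -9*cos(330) = -3.2942
z' = -12

(-12.2942, -3.2942, -12)


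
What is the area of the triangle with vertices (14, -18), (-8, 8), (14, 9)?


Area = |x1(y2-y3) + x2(y3-y1) + x3(y1-y2)| / 2
= |14*(8-9) + -8*(9--18) + 14*(-18-8)| / 2
= 297

297


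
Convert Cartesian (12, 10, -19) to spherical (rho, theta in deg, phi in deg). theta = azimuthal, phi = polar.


rho = sqrt(12^2 + 10^2 + (-19)^2) = 24.5967
theta = atan2(10, 12) = 39.8056 deg
phi = acos(-19/24.5967) = 140.5753 deg

rho = 24.5967, theta = 39.8056 deg, phi = 140.5753 deg


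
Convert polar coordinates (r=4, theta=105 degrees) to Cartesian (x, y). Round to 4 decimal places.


x = 4 * cos(105) = -1.0353
y = 4 * sin(105) = 3.8637

(-1.0353, 3.8637)


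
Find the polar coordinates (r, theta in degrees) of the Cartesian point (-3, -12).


r = sqrt((-3)^2 + (-12)^2) = 12.3693
theta = atan2(-12, -3) = 255.9638 degrees

r = 12.3693, theta = 255.9638 degrees


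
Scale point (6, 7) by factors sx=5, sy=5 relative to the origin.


Scaling: (x*sx, y*sy) = (6*5, 7*5) = (30, 35)

(30, 35)


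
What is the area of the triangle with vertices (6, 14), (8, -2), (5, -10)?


Area = |x1(y2-y3) + x2(y3-y1) + x3(y1-y2)| / 2
= |6*(-2--10) + 8*(-10-14) + 5*(14--2)| / 2
= 32

32


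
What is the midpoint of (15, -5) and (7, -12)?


Midpoint = ((15+7)/2, (-5+-12)/2) = (11, -8.5)

(11, -8.5)


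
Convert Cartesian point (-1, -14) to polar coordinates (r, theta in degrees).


r = sqrt((-1)^2 + (-14)^2) = 14.0357
theta = atan2(-14, -1) = 265.9144 degrees

r = 14.0357, theta = 265.9144 degrees


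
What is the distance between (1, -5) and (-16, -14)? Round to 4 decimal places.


d = sqrt((-16-1)^2 + (-14--5)^2) = 19.2354

19.2354


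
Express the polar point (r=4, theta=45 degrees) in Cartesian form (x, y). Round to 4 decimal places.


x = 4 * cos(45) = 2.8284
y = 4 * sin(45) = 2.8284

(2.8284, 2.8284)


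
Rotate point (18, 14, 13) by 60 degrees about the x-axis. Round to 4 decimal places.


x' = 18
y' = 14*cos(60) - 13*sin(60) = -4.2583
z' = 14*sin(60) + 13*cos(60) = 18.6244

(18, -4.2583, 18.6244)


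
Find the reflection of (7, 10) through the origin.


Reflection through origin: (x, y) -> (-x, -y)
(7, 10) -> (-7, -10)

(-7, -10)


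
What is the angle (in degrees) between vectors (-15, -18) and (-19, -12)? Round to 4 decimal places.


dot = -15*-19 + -18*-12 = 501
|u| = 23.4307, |v| = 22.4722
cos(angle) = 0.9515
angle = 17.9188 degrees

17.9188 degrees


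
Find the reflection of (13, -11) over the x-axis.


Reflection across x-axis: (x, y) -> (x, -y)
(13, -11) -> (13, 11)

(13, 11)


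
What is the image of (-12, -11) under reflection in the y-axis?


Reflection across y-axis: (x, y) -> (-x, y)
(-12, -11) -> (12, -11)

(12, -11)


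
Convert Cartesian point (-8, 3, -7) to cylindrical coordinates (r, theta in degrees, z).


r = sqrt((-8)^2 + 3^2) = 8.544
theta = atan2(3, -8) = 159.444 deg
z = -7

r = 8.544, theta = 159.444 deg, z = -7


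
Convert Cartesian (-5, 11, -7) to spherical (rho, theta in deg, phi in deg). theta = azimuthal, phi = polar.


rho = sqrt((-5)^2 + 11^2 + (-7)^2) = 13.9642
theta = atan2(11, -5) = 114.444 deg
phi = acos(-7/13.9642) = 120.0847 deg

rho = 13.9642, theta = 114.444 deg, phi = 120.0847 deg


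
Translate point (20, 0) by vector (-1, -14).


Translation: (x+dx, y+dy) = (20+-1, 0+-14) = (19, -14)

(19, -14)


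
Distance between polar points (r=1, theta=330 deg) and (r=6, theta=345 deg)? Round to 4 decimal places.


d = sqrt(r1^2 + r2^2 - 2*r1*r2*cos(t2-t1))
d = sqrt(1^2 + 6^2 - 2*1*6*cos(345-330)) = 5.0407

5.0407


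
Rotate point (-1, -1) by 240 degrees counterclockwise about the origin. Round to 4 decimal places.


x' = -1*cos(240) - -1*sin(240) = -0.366
y' = -1*sin(240) + -1*cos(240) = 1.366

(-0.366, 1.366)


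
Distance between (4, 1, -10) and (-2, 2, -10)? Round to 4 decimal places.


d = sqrt((-2-4)^2 + (2-1)^2 + (-10--10)^2) = 6.0828

6.0828


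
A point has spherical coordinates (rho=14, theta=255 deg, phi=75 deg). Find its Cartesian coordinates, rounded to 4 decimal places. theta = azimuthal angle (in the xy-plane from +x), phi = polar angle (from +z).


x = 14 * sin(75) * cos(255) = -3.5
y = 14 * sin(75) * sin(255) = -13.0622
z = 14 * cos(75) = 3.6235

(-3.5, -13.0622, 3.6235)


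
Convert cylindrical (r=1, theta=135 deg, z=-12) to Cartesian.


x = 1 * cos(135) = -0.7071
y = 1 * sin(135) = 0.7071
z = -12

(-0.7071, 0.7071, -12)


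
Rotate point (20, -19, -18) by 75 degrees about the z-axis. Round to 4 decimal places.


x' = 20*cos(75) - -19*sin(75) = 23.529
y' = 20*sin(75) + -19*cos(75) = 14.401
z' = -18

(23.529, 14.401, -18)


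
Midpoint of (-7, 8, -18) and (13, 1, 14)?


Midpoint = ((-7+13)/2, (8+1)/2, (-18+14)/2) = (3, 4.5, -2)

(3, 4.5, -2)


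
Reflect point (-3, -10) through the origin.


Reflection through origin: (x, y) -> (-x, -y)
(-3, -10) -> (3, 10)

(3, 10)


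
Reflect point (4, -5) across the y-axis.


Reflection across y-axis: (x, y) -> (-x, y)
(4, -5) -> (-4, -5)

(-4, -5)


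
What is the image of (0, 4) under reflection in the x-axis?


Reflection across x-axis: (x, y) -> (x, -y)
(0, 4) -> (0, -4)

(0, -4)


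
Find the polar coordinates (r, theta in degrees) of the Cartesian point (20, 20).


r = sqrt(20^2 + 20^2) = 28.2843
theta = atan2(20, 20) = 45 degrees

r = 28.2843, theta = 45 degrees


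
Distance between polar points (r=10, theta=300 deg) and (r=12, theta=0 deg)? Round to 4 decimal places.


d = sqrt(r1^2 + r2^2 - 2*r1*r2*cos(t2-t1))
d = sqrt(10^2 + 12^2 - 2*10*12*cos(0-300)) = 11.1355

11.1355


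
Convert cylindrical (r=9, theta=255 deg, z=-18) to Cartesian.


x = 9 * cos(255) = -2.3294
y = 9 * sin(255) = -8.6933
z = -18

(-2.3294, -8.6933, -18)


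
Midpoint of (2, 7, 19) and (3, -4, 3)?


Midpoint = ((2+3)/2, (7+-4)/2, (19+3)/2) = (2.5, 1.5, 11)

(2.5, 1.5, 11)


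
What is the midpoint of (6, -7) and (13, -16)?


Midpoint = ((6+13)/2, (-7+-16)/2) = (9.5, -11.5)

(9.5, -11.5)


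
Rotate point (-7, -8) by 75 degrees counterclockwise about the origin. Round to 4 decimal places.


x' = -7*cos(75) - -8*sin(75) = 5.9157
y' = -7*sin(75) + -8*cos(75) = -8.832

(5.9157, -8.832)


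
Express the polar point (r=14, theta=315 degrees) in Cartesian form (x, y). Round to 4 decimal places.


x = 14 * cos(315) = 9.8995
y = 14 * sin(315) = -9.8995

(9.8995, -9.8995)


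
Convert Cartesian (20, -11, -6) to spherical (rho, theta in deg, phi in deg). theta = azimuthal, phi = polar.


rho = sqrt(20^2 + (-11)^2 + (-6)^2) = 23.6008
theta = atan2(-11, 20) = 331.1892 deg
phi = acos(-6/23.6008) = 104.7279 deg

rho = 23.6008, theta = 331.1892 deg, phi = 104.7279 deg


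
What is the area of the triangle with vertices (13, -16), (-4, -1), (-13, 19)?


Area = |x1(y2-y3) + x2(y3-y1) + x3(y1-y2)| / 2
= |13*(-1-19) + -4*(19--16) + -13*(-16--1)| / 2
= 102.5

102.5


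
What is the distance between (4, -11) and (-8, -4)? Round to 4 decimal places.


d = sqrt((-8-4)^2 + (-4--11)^2) = 13.8924

13.8924


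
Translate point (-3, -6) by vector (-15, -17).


Translation: (x+dx, y+dy) = (-3+-15, -6+-17) = (-18, -23)

(-18, -23)


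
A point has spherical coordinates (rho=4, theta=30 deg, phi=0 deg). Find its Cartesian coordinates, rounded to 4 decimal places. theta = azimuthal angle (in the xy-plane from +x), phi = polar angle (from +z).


x = 4 * sin(0) * cos(30) = 0
y = 4 * sin(0) * sin(30) = 0
z = 4 * cos(0) = 4

(0, 0, 4)


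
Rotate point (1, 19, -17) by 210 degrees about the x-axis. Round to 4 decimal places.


x' = 1
y' = 19*cos(210) - -17*sin(210) = -24.9545
z' = 19*sin(210) + -17*cos(210) = 5.2224

(1, -24.9545, 5.2224)


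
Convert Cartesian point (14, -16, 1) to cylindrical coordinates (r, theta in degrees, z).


r = sqrt(14^2 + (-16)^2) = 21.2603
theta = atan2(-16, 14) = 311.1859 deg
z = 1

r = 21.2603, theta = 311.1859 deg, z = 1


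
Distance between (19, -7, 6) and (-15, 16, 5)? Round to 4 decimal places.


d = sqrt((-15-19)^2 + (16--7)^2 + (5-6)^2) = 41.0609

41.0609


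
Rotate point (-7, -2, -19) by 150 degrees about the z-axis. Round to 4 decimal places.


x' = -7*cos(150) - -2*sin(150) = 7.0622
y' = -7*sin(150) + -2*cos(150) = -1.7679
z' = -19

(7.0622, -1.7679, -19)


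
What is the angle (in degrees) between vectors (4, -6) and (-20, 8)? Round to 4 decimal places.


dot = 4*-20 + -6*8 = -128
|u| = 7.2111, |v| = 21.5407
cos(angle) = -0.824
angle = 145.4915 degrees

145.4915 degrees


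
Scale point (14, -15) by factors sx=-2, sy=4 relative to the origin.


Scaling: (x*sx, y*sy) = (14*-2, -15*4) = (-28, -60)

(-28, -60)


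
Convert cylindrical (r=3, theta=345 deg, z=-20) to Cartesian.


x = 3 * cos(345) = 2.8978
y = 3 * sin(345) = -0.7765
z = -20

(2.8978, -0.7765, -20)


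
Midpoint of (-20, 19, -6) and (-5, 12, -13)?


Midpoint = ((-20+-5)/2, (19+12)/2, (-6+-13)/2) = (-12.5, 15.5, -9.5)

(-12.5, 15.5, -9.5)


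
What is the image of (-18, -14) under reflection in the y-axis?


Reflection across y-axis: (x, y) -> (-x, y)
(-18, -14) -> (18, -14)

(18, -14)


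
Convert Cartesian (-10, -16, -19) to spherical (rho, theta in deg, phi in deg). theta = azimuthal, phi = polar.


rho = sqrt((-10)^2 + (-16)^2 + (-19)^2) = 26.7769
theta = atan2(-16, -10) = 237.9946 deg
phi = acos(-19/26.7769) = 135.1998 deg

rho = 26.7769, theta = 237.9946 deg, phi = 135.1998 deg


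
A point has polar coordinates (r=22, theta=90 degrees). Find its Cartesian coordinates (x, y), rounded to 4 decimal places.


x = 22 * cos(90) = 0
y = 22 * sin(90) = 22

(0, 22)


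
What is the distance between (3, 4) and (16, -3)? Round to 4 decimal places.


d = sqrt((16-3)^2 + (-3-4)^2) = 14.7648

14.7648


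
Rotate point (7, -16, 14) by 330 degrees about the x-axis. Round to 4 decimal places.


x' = 7
y' = -16*cos(330) - 14*sin(330) = -6.8564
z' = -16*sin(330) + 14*cos(330) = 20.1244

(7, -6.8564, 20.1244)


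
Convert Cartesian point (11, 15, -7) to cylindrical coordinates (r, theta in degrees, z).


r = sqrt(11^2 + 15^2) = 18.6011
theta = atan2(15, 11) = 53.7462 deg
z = -7

r = 18.6011, theta = 53.7462 deg, z = -7


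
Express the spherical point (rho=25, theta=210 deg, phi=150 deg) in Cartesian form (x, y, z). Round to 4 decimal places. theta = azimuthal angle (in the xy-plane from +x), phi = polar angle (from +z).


x = 25 * sin(150) * cos(210) = -10.8253
y = 25 * sin(150) * sin(210) = -6.25
z = 25 * cos(150) = -21.6506

(-10.8253, -6.25, -21.6506)


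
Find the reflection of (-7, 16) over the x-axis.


Reflection across x-axis: (x, y) -> (x, -y)
(-7, 16) -> (-7, -16)

(-7, -16)


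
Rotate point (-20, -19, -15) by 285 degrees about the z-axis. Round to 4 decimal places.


x' = -20*cos(285) - -19*sin(285) = -23.529
y' = -20*sin(285) + -19*cos(285) = 14.401
z' = -15

(-23.529, 14.401, -15)


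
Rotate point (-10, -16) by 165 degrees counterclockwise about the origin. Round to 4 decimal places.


x' = -10*cos(165) - -16*sin(165) = 13.8004
y' = -10*sin(165) + -16*cos(165) = 12.8666

(13.8004, 12.8666)


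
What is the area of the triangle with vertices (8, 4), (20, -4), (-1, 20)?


Area = |x1(y2-y3) + x2(y3-y1) + x3(y1-y2)| / 2
= |8*(-4-20) + 20*(20-4) + -1*(4--4)| / 2
= 60

60


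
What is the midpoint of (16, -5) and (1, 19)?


Midpoint = ((16+1)/2, (-5+19)/2) = (8.5, 7)

(8.5, 7)


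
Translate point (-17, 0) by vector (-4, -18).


Translation: (x+dx, y+dy) = (-17+-4, 0+-18) = (-21, -18)

(-21, -18)


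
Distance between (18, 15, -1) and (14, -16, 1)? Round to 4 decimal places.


d = sqrt((14-18)^2 + (-16-15)^2 + (1--1)^2) = 31.3209

31.3209


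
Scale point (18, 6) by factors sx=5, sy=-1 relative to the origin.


Scaling: (x*sx, y*sy) = (18*5, 6*-1) = (90, -6)

(90, -6)


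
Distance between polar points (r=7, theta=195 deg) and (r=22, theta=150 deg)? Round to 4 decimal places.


d = sqrt(r1^2 + r2^2 - 2*r1*r2*cos(t2-t1))
d = sqrt(7^2 + 22^2 - 2*7*22*cos(150-195)) = 17.7542

17.7542


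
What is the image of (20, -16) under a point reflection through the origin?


Reflection through origin: (x, y) -> (-x, -y)
(20, -16) -> (-20, 16)

(-20, 16)


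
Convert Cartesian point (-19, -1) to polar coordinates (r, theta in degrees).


r = sqrt((-19)^2 + (-1)^2) = 19.0263
theta = atan2(-1, -19) = 183.0128 degrees

r = 19.0263, theta = 183.0128 degrees


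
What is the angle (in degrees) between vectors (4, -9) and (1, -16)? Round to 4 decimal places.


dot = 4*1 + -9*-16 = 148
|u| = 9.8489, |v| = 16.0312
cos(angle) = 0.9374
angle = 20.3862 degrees

20.3862 degrees


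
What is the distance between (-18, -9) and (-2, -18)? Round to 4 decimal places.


d = sqrt((-2--18)^2 + (-18--9)^2) = 18.3576

18.3576


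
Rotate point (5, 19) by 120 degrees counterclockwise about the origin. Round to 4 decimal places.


x' = 5*cos(120) - 19*sin(120) = -18.9545
y' = 5*sin(120) + 19*cos(120) = -5.1699

(-18.9545, -5.1699)


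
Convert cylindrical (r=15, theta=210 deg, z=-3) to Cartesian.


x = 15 * cos(210) = -12.9904
y = 15 * sin(210) = -7.5
z = -3

(-12.9904, -7.5, -3)


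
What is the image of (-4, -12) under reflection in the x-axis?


Reflection across x-axis: (x, y) -> (x, -y)
(-4, -12) -> (-4, 12)

(-4, 12)


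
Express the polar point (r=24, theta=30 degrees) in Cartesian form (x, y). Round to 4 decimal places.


x = 24 * cos(30) = 20.7846
y = 24 * sin(30) = 12

(20.7846, 12)


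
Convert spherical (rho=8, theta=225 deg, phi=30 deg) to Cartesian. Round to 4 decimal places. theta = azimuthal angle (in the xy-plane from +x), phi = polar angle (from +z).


x = 8 * sin(30) * cos(225) = -2.8284
y = 8 * sin(30) * sin(225) = -2.8284
z = 8 * cos(30) = 6.9282

(-2.8284, -2.8284, 6.9282)


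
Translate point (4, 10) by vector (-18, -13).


Translation: (x+dx, y+dy) = (4+-18, 10+-13) = (-14, -3)

(-14, -3)


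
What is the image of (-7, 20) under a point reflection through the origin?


Reflection through origin: (x, y) -> (-x, -y)
(-7, 20) -> (7, -20)

(7, -20)


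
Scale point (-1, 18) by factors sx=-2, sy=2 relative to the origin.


Scaling: (x*sx, y*sy) = (-1*-2, 18*2) = (2, 36)

(2, 36)


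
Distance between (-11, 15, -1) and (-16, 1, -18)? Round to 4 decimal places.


d = sqrt((-16--11)^2 + (1-15)^2 + (-18--1)^2) = 22.5832

22.5832


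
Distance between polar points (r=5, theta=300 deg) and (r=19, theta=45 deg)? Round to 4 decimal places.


d = sqrt(r1^2 + r2^2 - 2*r1*r2*cos(t2-t1))
d = sqrt(5^2 + 19^2 - 2*5*19*cos(45-300)) = 20.8609

20.8609


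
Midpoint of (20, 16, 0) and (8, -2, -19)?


Midpoint = ((20+8)/2, (16+-2)/2, (0+-19)/2) = (14, 7, -9.5)

(14, 7, -9.5)


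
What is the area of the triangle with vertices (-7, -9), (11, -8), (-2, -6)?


Area = |x1(y2-y3) + x2(y3-y1) + x3(y1-y2)| / 2
= |-7*(-8--6) + 11*(-6--9) + -2*(-9--8)| / 2
= 24.5

24.5


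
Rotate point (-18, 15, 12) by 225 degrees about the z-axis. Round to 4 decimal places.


x' = -18*cos(225) - 15*sin(225) = 23.3345
y' = -18*sin(225) + 15*cos(225) = 2.1213
z' = 12

(23.3345, 2.1213, 12)


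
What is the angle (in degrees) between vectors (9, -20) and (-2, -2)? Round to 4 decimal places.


dot = 9*-2 + -20*-2 = 22
|u| = 21.9317, |v| = 2.8284
cos(angle) = 0.3547
angle = 69.2277 degrees

69.2277 degrees


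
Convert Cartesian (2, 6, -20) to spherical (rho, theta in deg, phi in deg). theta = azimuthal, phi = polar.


rho = sqrt(2^2 + 6^2 + (-20)^2) = 20.9762
theta = atan2(6, 2) = 71.5651 deg
phi = acos(-20/20.9762) = 162.4516 deg

rho = 20.9762, theta = 71.5651 deg, phi = 162.4516 deg


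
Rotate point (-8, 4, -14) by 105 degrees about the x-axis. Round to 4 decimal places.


x' = -8
y' = 4*cos(105) - -14*sin(105) = 12.4877
z' = 4*sin(105) + -14*cos(105) = 7.4872

(-8, 12.4877, 7.4872)


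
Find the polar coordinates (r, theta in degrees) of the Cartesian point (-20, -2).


r = sqrt((-20)^2 + (-2)^2) = 20.0998
theta = atan2(-2, -20) = 185.7106 degrees

r = 20.0998, theta = 185.7106 degrees


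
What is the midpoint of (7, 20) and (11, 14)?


Midpoint = ((7+11)/2, (20+14)/2) = (9, 17)

(9, 17)


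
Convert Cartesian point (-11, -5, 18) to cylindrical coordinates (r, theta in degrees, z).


r = sqrt((-11)^2 + (-5)^2) = 12.083
theta = atan2(-5, -11) = 204.444 deg
z = 18

r = 12.083, theta = 204.444 deg, z = 18


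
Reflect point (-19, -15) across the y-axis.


Reflection across y-axis: (x, y) -> (-x, y)
(-19, -15) -> (19, -15)

(19, -15)


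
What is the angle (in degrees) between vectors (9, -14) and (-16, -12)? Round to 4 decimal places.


dot = 9*-16 + -14*-12 = 24
|u| = 16.6433, |v| = 20
cos(angle) = 0.0721
angle = 85.8653 degrees

85.8653 degrees


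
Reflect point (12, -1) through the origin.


Reflection through origin: (x, y) -> (-x, -y)
(12, -1) -> (-12, 1)

(-12, 1)


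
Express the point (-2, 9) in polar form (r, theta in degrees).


r = sqrt((-2)^2 + 9^2) = 9.2195
theta = atan2(9, -2) = 102.5288 degrees

r = 9.2195, theta = 102.5288 degrees


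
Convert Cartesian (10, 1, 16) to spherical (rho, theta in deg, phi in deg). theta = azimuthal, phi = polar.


rho = sqrt(10^2 + 1^2 + 16^2) = 18.8944
theta = atan2(1, 10) = 5.7106 deg
phi = acos(16/18.8944) = 32.1336 deg

rho = 18.8944, theta = 5.7106 deg, phi = 32.1336 deg


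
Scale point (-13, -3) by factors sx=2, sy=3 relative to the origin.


Scaling: (x*sx, y*sy) = (-13*2, -3*3) = (-26, -9)

(-26, -9)


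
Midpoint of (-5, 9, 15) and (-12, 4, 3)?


Midpoint = ((-5+-12)/2, (9+4)/2, (15+3)/2) = (-8.5, 6.5, 9)

(-8.5, 6.5, 9)


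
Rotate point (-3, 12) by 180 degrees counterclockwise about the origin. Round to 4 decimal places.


x' = -3*cos(180) - 12*sin(180) = 3
y' = -3*sin(180) + 12*cos(180) = -12

(3, -12)


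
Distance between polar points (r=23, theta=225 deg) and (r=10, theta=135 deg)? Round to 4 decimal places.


d = sqrt(r1^2 + r2^2 - 2*r1*r2*cos(t2-t1))
d = sqrt(23^2 + 10^2 - 2*23*10*cos(135-225)) = 25.0799

25.0799


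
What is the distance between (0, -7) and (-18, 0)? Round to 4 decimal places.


d = sqrt((-18-0)^2 + (0--7)^2) = 19.3132

19.3132


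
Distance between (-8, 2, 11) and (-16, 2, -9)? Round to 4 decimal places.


d = sqrt((-16--8)^2 + (2-2)^2 + (-9-11)^2) = 21.5407

21.5407


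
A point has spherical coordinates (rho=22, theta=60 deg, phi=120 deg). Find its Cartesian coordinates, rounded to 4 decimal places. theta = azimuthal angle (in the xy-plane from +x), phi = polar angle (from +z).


x = 22 * sin(120) * cos(60) = 9.5263
y = 22 * sin(120) * sin(60) = 16.5
z = 22 * cos(120) = -11

(9.5263, 16.5, -11)


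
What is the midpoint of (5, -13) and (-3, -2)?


Midpoint = ((5+-3)/2, (-13+-2)/2) = (1, -7.5)

(1, -7.5)


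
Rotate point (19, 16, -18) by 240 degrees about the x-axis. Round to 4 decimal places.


x' = 19
y' = 16*cos(240) - -18*sin(240) = -23.5885
z' = 16*sin(240) + -18*cos(240) = -4.8564

(19, -23.5885, -4.8564)


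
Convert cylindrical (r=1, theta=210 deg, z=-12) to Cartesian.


x = 1 * cos(210) = -0.866
y = 1 * sin(210) = -0.5
z = -12

(-0.866, -0.5, -12)


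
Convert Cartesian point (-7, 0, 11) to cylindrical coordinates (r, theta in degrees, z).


r = sqrt((-7)^2 + 0^2) = 7
theta = atan2(0, -7) = 180 deg
z = 11

r = 7, theta = 180 deg, z = 11


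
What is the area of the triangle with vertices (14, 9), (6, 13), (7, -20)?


Area = |x1(y2-y3) + x2(y3-y1) + x3(y1-y2)| / 2
= |14*(13--20) + 6*(-20-9) + 7*(9-13)| / 2
= 130

130


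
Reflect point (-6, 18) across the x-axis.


Reflection across x-axis: (x, y) -> (x, -y)
(-6, 18) -> (-6, -18)

(-6, -18)


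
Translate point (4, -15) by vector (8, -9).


Translation: (x+dx, y+dy) = (4+8, -15+-9) = (12, -24)

(12, -24)


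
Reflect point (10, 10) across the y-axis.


Reflection across y-axis: (x, y) -> (-x, y)
(10, 10) -> (-10, 10)

(-10, 10)


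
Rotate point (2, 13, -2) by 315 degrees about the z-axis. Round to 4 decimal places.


x' = 2*cos(315) - 13*sin(315) = 10.6066
y' = 2*sin(315) + 13*cos(315) = 7.7782
z' = -2

(10.6066, 7.7782, -2)


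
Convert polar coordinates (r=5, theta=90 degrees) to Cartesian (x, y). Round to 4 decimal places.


x = 5 * cos(90) = 0
y = 5 * sin(90) = 5

(0, 5)


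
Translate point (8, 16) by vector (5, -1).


Translation: (x+dx, y+dy) = (8+5, 16+-1) = (13, 15)

(13, 15)


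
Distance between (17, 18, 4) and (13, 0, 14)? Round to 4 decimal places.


d = sqrt((13-17)^2 + (0-18)^2 + (14-4)^2) = 20.9762

20.9762


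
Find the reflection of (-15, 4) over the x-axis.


Reflection across x-axis: (x, y) -> (x, -y)
(-15, 4) -> (-15, -4)

(-15, -4)


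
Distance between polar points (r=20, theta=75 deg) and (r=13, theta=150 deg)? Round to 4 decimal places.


d = sqrt(r1^2 + r2^2 - 2*r1*r2*cos(t2-t1))
d = sqrt(20^2 + 13^2 - 2*20*13*cos(150-75)) = 20.8426

20.8426


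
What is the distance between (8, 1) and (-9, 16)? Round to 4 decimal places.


d = sqrt((-9-8)^2 + (16-1)^2) = 22.6716

22.6716


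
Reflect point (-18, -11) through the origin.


Reflection through origin: (x, y) -> (-x, -y)
(-18, -11) -> (18, 11)

(18, 11)


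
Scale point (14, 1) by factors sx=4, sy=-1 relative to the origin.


Scaling: (x*sx, y*sy) = (14*4, 1*-1) = (56, -1)

(56, -1)


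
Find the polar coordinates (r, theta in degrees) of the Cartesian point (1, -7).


r = sqrt(1^2 + (-7)^2) = 7.0711
theta = atan2(-7, 1) = 278.1301 degrees

r = 7.0711, theta = 278.1301 degrees


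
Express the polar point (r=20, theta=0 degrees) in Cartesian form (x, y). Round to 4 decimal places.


x = 20 * cos(0) = 20
y = 20 * sin(0) = 0

(20, 0)


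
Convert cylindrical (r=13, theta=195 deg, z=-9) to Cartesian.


x = 13 * cos(195) = -12.557
y = 13 * sin(195) = -3.3646
z = -9

(-12.557, -3.3646, -9)


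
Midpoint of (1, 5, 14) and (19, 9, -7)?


Midpoint = ((1+19)/2, (5+9)/2, (14+-7)/2) = (10, 7, 3.5)

(10, 7, 3.5)


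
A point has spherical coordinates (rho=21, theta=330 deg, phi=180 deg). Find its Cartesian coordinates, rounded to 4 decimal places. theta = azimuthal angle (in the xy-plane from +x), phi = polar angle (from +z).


x = 21 * sin(180) * cos(330) = 0
y = 21 * sin(180) * sin(330) = 0
z = 21 * cos(180) = -21

(0, 0, -21)


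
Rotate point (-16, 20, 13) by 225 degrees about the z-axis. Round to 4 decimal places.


x' = -16*cos(225) - 20*sin(225) = 25.4558
y' = -16*sin(225) + 20*cos(225) = -2.8284
z' = 13

(25.4558, -2.8284, 13)


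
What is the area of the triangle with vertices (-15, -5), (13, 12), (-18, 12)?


Area = |x1(y2-y3) + x2(y3-y1) + x3(y1-y2)| / 2
= |-15*(12-12) + 13*(12--5) + -18*(-5-12)| / 2
= 263.5

263.5


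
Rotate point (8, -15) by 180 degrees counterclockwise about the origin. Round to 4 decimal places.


x' = 8*cos(180) - -15*sin(180) = -8
y' = 8*sin(180) + -15*cos(180) = 15

(-8, 15)


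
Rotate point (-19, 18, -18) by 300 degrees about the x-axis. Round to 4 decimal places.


x' = -19
y' = 18*cos(300) - -18*sin(300) = -6.5885
z' = 18*sin(300) + -18*cos(300) = -24.5885

(-19, -6.5885, -24.5885)


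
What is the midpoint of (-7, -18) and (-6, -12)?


Midpoint = ((-7+-6)/2, (-18+-12)/2) = (-6.5, -15)

(-6.5, -15)


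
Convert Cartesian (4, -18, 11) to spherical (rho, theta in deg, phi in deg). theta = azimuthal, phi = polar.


rho = sqrt(4^2 + (-18)^2 + 11^2) = 21.4709
theta = atan2(-18, 4) = 282.5288 deg
phi = acos(11/21.4709) = 59.1814 deg

rho = 21.4709, theta = 282.5288 deg, phi = 59.1814 deg


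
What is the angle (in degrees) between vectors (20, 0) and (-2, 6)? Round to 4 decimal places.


dot = 20*-2 + 0*6 = -40
|u| = 20, |v| = 6.3246
cos(angle) = -0.3162
angle = 108.4349 degrees

108.4349 degrees


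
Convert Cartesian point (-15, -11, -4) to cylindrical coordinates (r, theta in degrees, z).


r = sqrt((-15)^2 + (-11)^2) = 18.6011
theta = atan2(-11, -15) = 216.2538 deg
z = -4

r = 18.6011, theta = 216.2538 deg, z = -4


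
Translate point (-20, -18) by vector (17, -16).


Translation: (x+dx, y+dy) = (-20+17, -18+-16) = (-3, -34)

(-3, -34)


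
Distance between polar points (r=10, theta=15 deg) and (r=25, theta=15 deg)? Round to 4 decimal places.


d = sqrt(r1^2 + r2^2 - 2*r1*r2*cos(t2-t1))
d = sqrt(10^2 + 25^2 - 2*10*25*cos(15-15)) = 15

15


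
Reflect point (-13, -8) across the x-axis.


Reflection across x-axis: (x, y) -> (x, -y)
(-13, -8) -> (-13, 8)

(-13, 8)


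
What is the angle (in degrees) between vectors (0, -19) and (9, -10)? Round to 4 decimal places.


dot = 0*9 + -19*-10 = 190
|u| = 19, |v| = 13.4536
cos(angle) = 0.7433
angle = 41.9872 degrees

41.9872 degrees


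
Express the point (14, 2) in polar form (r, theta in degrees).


r = sqrt(14^2 + 2^2) = 14.1421
theta = atan2(2, 14) = 8.1301 degrees

r = 14.1421, theta = 8.1301 degrees


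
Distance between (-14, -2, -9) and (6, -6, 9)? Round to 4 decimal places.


d = sqrt((6--14)^2 + (-6--2)^2 + (9--9)^2) = 27.2029

27.2029


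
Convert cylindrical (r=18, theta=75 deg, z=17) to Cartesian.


x = 18 * cos(75) = 4.6587
y = 18 * sin(75) = 17.3867
z = 17

(4.6587, 17.3867, 17)


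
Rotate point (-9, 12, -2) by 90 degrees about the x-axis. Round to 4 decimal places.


x' = -9
y' = 12*cos(90) - -2*sin(90) = 2
z' = 12*sin(90) + -2*cos(90) = 12

(-9, 2, 12)


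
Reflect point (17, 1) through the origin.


Reflection through origin: (x, y) -> (-x, -y)
(17, 1) -> (-17, -1)

(-17, -1)


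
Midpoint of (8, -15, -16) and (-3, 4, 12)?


Midpoint = ((8+-3)/2, (-15+4)/2, (-16+12)/2) = (2.5, -5.5, -2)

(2.5, -5.5, -2)


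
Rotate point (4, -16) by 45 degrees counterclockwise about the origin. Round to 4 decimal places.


x' = 4*cos(45) - -16*sin(45) = 14.1421
y' = 4*sin(45) + -16*cos(45) = -8.4853

(14.1421, -8.4853)


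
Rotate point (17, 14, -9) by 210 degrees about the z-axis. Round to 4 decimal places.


x' = 17*cos(210) - 14*sin(210) = -7.7224
y' = 17*sin(210) + 14*cos(210) = -20.6244
z' = -9

(-7.7224, -20.6244, -9)


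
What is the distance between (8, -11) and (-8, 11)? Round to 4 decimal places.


d = sqrt((-8-8)^2 + (11--11)^2) = 27.2029

27.2029


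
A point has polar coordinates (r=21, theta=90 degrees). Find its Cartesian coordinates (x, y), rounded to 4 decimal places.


x = 21 * cos(90) = 0
y = 21 * sin(90) = 21

(0, 21)


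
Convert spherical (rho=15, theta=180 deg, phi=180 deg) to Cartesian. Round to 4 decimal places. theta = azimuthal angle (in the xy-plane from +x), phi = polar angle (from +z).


x = 15 * sin(180) * cos(180) = 0
y = 15 * sin(180) * sin(180) = 0
z = 15 * cos(180) = -15

(0, 0, -15)


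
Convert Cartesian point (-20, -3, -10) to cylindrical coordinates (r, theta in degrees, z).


r = sqrt((-20)^2 + (-3)^2) = 20.2237
theta = atan2(-3, -20) = 188.5308 deg
z = -10

r = 20.2237, theta = 188.5308 deg, z = -10


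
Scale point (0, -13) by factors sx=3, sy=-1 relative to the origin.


Scaling: (x*sx, y*sy) = (0*3, -13*-1) = (0, 13)

(0, 13)


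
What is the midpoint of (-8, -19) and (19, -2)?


Midpoint = ((-8+19)/2, (-19+-2)/2) = (5.5, -10.5)

(5.5, -10.5)


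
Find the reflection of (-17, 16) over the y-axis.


Reflection across y-axis: (x, y) -> (-x, y)
(-17, 16) -> (17, 16)

(17, 16)


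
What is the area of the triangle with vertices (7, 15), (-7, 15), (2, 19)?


Area = |x1(y2-y3) + x2(y3-y1) + x3(y1-y2)| / 2
= |7*(15-19) + -7*(19-15) + 2*(15-15)| / 2
= 28

28


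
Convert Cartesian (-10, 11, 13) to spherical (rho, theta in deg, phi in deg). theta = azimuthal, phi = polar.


rho = sqrt((-10)^2 + 11^2 + 13^2) = 19.7484
theta = atan2(11, -10) = 132.2737 deg
phi = acos(13/19.7484) = 48.8311 deg

rho = 19.7484, theta = 132.2737 deg, phi = 48.8311 deg


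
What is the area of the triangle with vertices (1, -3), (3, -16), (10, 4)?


Area = |x1(y2-y3) + x2(y3-y1) + x3(y1-y2)| / 2
= |1*(-16-4) + 3*(4--3) + 10*(-3--16)| / 2
= 65.5

65.5


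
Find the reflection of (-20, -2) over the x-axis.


Reflection across x-axis: (x, y) -> (x, -y)
(-20, -2) -> (-20, 2)

(-20, 2)


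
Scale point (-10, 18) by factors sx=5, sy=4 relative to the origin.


Scaling: (x*sx, y*sy) = (-10*5, 18*4) = (-50, 72)

(-50, 72)


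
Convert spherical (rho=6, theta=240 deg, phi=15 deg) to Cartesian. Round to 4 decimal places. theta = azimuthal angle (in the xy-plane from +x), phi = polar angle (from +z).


x = 6 * sin(15) * cos(240) = -0.7765
y = 6 * sin(15) * sin(240) = -1.3449
z = 6 * cos(15) = 5.7956

(-0.7765, -1.3449, 5.7956)


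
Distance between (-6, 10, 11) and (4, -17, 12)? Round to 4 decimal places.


d = sqrt((4--6)^2 + (-17-10)^2 + (12-11)^2) = 28.8097

28.8097


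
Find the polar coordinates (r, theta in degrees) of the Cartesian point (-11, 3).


r = sqrt((-11)^2 + 3^2) = 11.4018
theta = atan2(3, -11) = 164.7449 degrees

r = 11.4018, theta = 164.7449 degrees


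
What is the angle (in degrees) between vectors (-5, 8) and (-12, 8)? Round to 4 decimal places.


dot = -5*-12 + 8*8 = 124
|u| = 9.434, |v| = 14.4222
cos(angle) = 0.9114
angle = 24.3045 degrees

24.3045 degrees


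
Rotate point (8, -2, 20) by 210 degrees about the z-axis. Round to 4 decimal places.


x' = 8*cos(210) - -2*sin(210) = -7.9282
y' = 8*sin(210) + -2*cos(210) = -2.2679
z' = 20

(-7.9282, -2.2679, 20)


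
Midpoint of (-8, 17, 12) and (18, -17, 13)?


Midpoint = ((-8+18)/2, (17+-17)/2, (12+13)/2) = (5, 0, 12.5)

(5, 0, 12.5)


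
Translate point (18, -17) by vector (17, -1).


Translation: (x+dx, y+dy) = (18+17, -17+-1) = (35, -18)

(35, -18)


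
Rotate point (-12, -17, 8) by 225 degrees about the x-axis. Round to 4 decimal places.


x' = -12
y' = -17*cos(225) - 8*sin(225) = 17.6777
z' = -17*sin(225) + 8*cos(225) = 6.364

(-12, 17.6777, 6.364)


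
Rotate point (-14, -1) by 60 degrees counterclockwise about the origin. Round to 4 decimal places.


x' = -14*cos(60) - -1*sin(60) = -6.134
y' = -14*sin(60) + -1*cos(60) = -12.6244

(-6.134, -12.6244)


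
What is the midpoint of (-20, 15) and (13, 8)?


Midpoint = ((-20+13)/2, (15+8)/2) = (-3.5, 11.5)

(-3.5, 11.5)


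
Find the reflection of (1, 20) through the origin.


Reflection through origin: (x, y) -> (-x, -y)
(1, 20) -> (-1, -20)

(-1, -20)


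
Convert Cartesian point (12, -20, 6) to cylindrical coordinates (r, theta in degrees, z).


r = sqrt(12^2 + (-20)^2) = 23.3238
theta = atan2(-20, 12) = 300.9638 deg
z = 6

r = 23.3238, theta = 300.9638 deg, z = 6


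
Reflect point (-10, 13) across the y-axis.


Reflection across y-axis: (x, y) -> (-x, y)
(-10, 13) -> (10, 13)

(10, 13)


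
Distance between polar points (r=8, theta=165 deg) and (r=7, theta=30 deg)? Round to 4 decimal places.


d = sqrt(r1^2 + r2^2 - 2*r1*r2*cos(t2-t1))
d = sqrt(8^2 + 7^2 - 2*8*7*cos(30-165)) = 13.8635

13.8635


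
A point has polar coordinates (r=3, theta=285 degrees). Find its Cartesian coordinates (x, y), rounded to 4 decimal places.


x = 3 * cos(285) = 0.7765
y = 3 * sin(285) = -2.8978

(0.7765, -2.8978)


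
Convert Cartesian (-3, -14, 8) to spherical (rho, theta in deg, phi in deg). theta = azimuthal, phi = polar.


rho = sqrt((-3)^2 + (-14)^2 + 8^2) = 16.4012
theta = atan2(-14, -3) = 257.9052 deg
phi = acos(8/16.4012) = 60.806 deg

rho = 16.4012, theta = 257.9052 deg, phi = 60.806 deg


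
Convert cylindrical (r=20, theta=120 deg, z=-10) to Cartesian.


x = 20 * cos(120) = -10
y = 20 * sin(120) = 17.3205
z = -10

(-10, 17.3205, -10)


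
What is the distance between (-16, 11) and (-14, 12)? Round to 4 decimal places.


d = sqrt((-14--16)^2 + (12-11)^2) = 2.2361

2.2361


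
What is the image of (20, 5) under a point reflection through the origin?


Reflection through origin: (x, y) -> (-x, -y)
(20, 5) -> (-20, -5)

(-20, -5)


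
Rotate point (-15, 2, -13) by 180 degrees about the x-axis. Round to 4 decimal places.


x' = -15
y' = 2*cos(180) - -13*sin(180) = -2
z' = 2*sin(180) + -13*cos(180) = 13

(-15, -2, 13)


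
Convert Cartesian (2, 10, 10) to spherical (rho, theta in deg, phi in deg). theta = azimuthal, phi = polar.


rho = sqrt(2^2 + 10^2 + 10^2) = 14.2829
theta = atan2(10, 2) = 78.6901 deg
phi = acos(10/14.2829) = 45.5618 deg

rho = 14.2829, theta = 78.6901 deg, phi = 45.5618 deg


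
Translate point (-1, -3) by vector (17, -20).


Translation: (x+dx, y+dy) = (-1+17, -3+-20) = (16, -23)

(16, -23)


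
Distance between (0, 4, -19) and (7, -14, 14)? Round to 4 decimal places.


d = sqrt((7-0)^2 + (-14-4)^2 + (14--19)^2) = 38.2361

38.2361


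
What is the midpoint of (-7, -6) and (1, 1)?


Midpoint = ((-7+1)/2, (-6+1)/2) = (-3, -2.5)

(-3, -2.5)


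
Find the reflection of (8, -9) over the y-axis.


Reflection across y-axis: (x, y) -> (-x, y)
(8, -9) -> (-8, -9)

(-8, -9)


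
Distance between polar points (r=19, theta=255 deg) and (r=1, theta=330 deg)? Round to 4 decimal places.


d = sqrt(r1^2 + r2^2 - 2*r1*r2*cos(t2-t1))
d = sqrt(19^2 + 1^2 - 2*19*1*cos(330-255)) = 18.7661

18.7661
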